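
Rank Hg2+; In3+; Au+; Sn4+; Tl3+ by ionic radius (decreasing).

First list Z and electron count for each: Sn4+ (Z=50, 46 e⁻), In3+ (Z=49, 46 e⁻), Tl3+ (Z=81, 78 e⁻), Hg2+ (Z=80, 78 e⁻), Au+ (Z=79, 78 e⁻). Sn4+ < In3+ (isoelectronic, higher Z=50 is smaller); In3+ < Tl3+ (same group, period 5 vs 6); Tl3+ < Hg2+ (both 78 e⁻, Z=81>80); Hg2+ < Au+ (isoelectronic, higher Z=80 is smaller).

Au+ > Hg2+ > Tl3+ > In3+ > Sn4+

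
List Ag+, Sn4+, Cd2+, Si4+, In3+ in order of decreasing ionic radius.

Ag+ > Cd2+ > In3+ > Sn4+ > Si4+

Tabulating Z and e⁻: Si4+: 10 e⁻, Z=14, Sn4+: 46 e⁻, Z=50, In3+: 46 e⁻, Z=49, Cd2+: 46 e⁻, Z=48, Ag+: 46 e⁻, Z=47. Si4+ < Sn4+ (same group, period 3 vs 5); Sn4+ < In3+ (both 46 e⁻, Z=50>49); In3+ < Cd2+ (isoelectronic, higher Z=49 is smaller); Cd2+ < Ag+ (both 46 e⁻, Z=48>47).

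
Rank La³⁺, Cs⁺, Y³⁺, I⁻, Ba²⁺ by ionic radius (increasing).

Electron counts and nuclear charges: Y³⁺: 36 e⁻, Z=39, La³⁺: 54 e⁻, Z=57, Ba²⁺: 54 e⁻, Z=56, Cs⁺: 54 e⁻, Z=55, I⁻: 54 e⁻, Z=53. Y³⁺ < La³⁺ (same group, period 5 vs 6); La³⁺ < Ba²⁺ (isoelectronic, higher Z=57 is smaller); Ba²⁺ < Cs⁺ (both 54 e⁻, Z=56>55); Cs⁺ < I⁻ (both 54 e⁻, Z=55>53).

Y³⁺ < La³⁺ < Ba²⁺ < Cs⁺ < I⁻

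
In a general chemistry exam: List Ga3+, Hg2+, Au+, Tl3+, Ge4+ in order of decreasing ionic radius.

Au+ > Hg2+ > Tl3+ > Ga3+ > Ge4+

Ge4+: 28 e⁻, Z=32, Ga3+: 28 e⁻, Z=31, Tl3+: 78 e⁻, Z=81, Hg2+: 78 e⁻, Z=80, Au+: 78 e⁻, Z=79. Ge4+ < Ga3+ (isoelectronic, higher Z=32 is smaller); Ga3+ < Tl3+ (same group, period 4 vs 6); Tl3+ < Hg2+ (isoelectronic, higher Z=81 is smaller); Hg2+ < Au+ (both 78 e⁻, Z=80>79).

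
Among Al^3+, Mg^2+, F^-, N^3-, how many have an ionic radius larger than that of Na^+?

Isoelectronic series (10 e⁻ each). Size is set by nuclear charge: more protons means a smaller ion. Al^3+ (Z=13), Mg^2+ (Z=12), Na^+ (Z=11), F^- (Z=9), N^3- (Z=7).
Ordering all of them (including Na^+) by radius gives Al^3+ < Mg^2+ < Na^+ < F^- < N^3-. So 2 are larger.

2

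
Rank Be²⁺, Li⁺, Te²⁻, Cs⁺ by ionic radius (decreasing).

First list Z and electron count for each: Be²⁺ (Z=4, 2 e⁻), Li⁺ (Z=3, 2 e⁻), Cs⁺ (Z=55, 54 e⁻), Te²⁻ (Z=52, 54 e⁻). Be²⁺ < Li⁺ (both 2 e⁻, Z=4>3); Li⁺ < Cs⁺ (same group, period 2 vs 6); Cs⁺ < Te²⁻ (both 54 e⁻, Z=55>52).

Te²⁻ > Cs⁺ > Li⁺ > Be²⁺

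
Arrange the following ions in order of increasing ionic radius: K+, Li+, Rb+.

These ions sit in one column with identical charge. Each step down the periodic table adds a principal shell, increasing the radius.

Li+ < K+ < Rb+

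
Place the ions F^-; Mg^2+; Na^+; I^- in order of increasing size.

Mg^2+ < Na^+ < F^- < I^-

Electron counts and nuclear charges: Mg^2+: 10 e⁻, Z=12, Na^+: 10 e⁻, Z=11, F^-: 10 e⁻, Z=9, I^-: 54 e⁻, Z=53. Mg^2+ < Na^+ (both 10 e⁻, Z=12>11); Na^+ < F^- (isoelectronic, higher Z=11 is smaller); F^- < I^- (same group, 3 shells fewer).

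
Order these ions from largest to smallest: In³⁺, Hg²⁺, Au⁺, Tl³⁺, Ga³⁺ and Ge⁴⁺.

Tabulating Z and e⁻: Ge⁴⁺ has 28 e⁻ (Z=32), Ga³⁺ has 28 e⁻ (Z=31), In³⁺ has 46 e⁻ (Z=49), Tl³⁺ has 78 e⁻ (Z=81), Hg²⁺ has 78 e⁻ (Z=80), Au⁺ has 78 e⁻ (Z=79). Ge⁴⁺ < Ga³⁺ (isoelectronic, higher Z=32 is smaller); Ga³⁺ < In³⁺ (same group, 1 shell fewer); In³⁺ < Tl³⁺ (same group, period 5 vs 6); Tl³⁺ < Hg²⁺ (both 78 e⁻, Z=81>80); Hg²⁺ < Au⁺ (isoelectronic, higher Z=80 is smaller).

Au⁺ > Hg²⁺ > Tl³⁺ > In³⁺ > Ga³⁺ > Ge⁴⁺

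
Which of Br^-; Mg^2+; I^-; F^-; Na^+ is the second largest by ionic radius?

Work out protons and electrons: Mg^2+ (Z=12, 10 e⁻), Na^+ (Z=11, 10 e⁻), F^- (Z=9, 10 e⁻), Br^- (Z=35, 36 e⁻), I^- (Z=53, 54 e⁻). Mg^2+ < Na^+ (both 10 e⁻, Z=12>11); Na^+ < F^- (both 10 e⁻, Z=11>9); F^- < Br^- (same group, period 2 vs 4); Br^- < I^- (same group, period 4 vs 5).
Full ascending order: Mg^2+ < Na^+ < F^- < Br^- < I^-. Counting from the largest, position 2 is Br^-.

Br^-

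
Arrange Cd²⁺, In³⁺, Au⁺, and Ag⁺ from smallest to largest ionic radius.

Electron counts and nuclear charges: In³⁺: 46 e⁻, Z=49, Cd²⁺: 46 e⁻, Z=48, Ag⁺: 46 e⁻, Z=47, Au⁺: 78 e⁻, Z=79. In³⁺ < Cd²⁺ (both 46 e⁻, Z=49>48); Cd²⁺ < Ag⁺ (both 46 e⁻, Z=48>47); Ag⁺ < Au⁺ (same group, 1 shell fewer).

In³⁺ < Cd²⁺ < Ag⁺ < Au⁺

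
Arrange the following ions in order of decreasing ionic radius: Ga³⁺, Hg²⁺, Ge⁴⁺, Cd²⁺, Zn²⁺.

Hg²⁺ > Cd²⁺ > Zn²⁺ > Ga³⁺ > Ge⁴⁺

Electron counts and nuclear charges: Ge⁴⁺ has 28 e⁻ (Z=32), Ga³⁺ has 28 e⁻ (Z=31), Zn²⁺ has 28 e⁻ (Z=30), Cd²⁺ has 46 e⁻ (Z=48), Hg²⁺ has 78 e⁻ (Z=80). Ge⁴⁺ < Ga³⁺ (both 28 e⁻, Z=32>31); Ga³⁺ < Zn²⁺ (isoelectronic, higher Z=31 is smaller); Zn²⁺ < Cd²⁺ (same group, period 4 vs 5); Cd²⁺ < Hg²⁺ (same group, period 5 vs 6).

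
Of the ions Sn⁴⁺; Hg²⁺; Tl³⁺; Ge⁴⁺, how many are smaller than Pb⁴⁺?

First list Z and electron count for each: Ge⁴⁺ (Z=32, 28 e⁻), Sn⁴⁺ (Z=50, 46 e⁻), Pb⁴⁺ (Z=82, 78 e⁻), Tl³⁺ (Z=81, 78 e⁻), Hg²⁺ (Z=80, 78 e⁻). Ge⁴⁺ < Sn⁴⁺ (same group, 1 shell fewer); Sn⁴⁺ < Pb⁴⁺ (same group, 1 shell fewer); Pb⁴⁺ < Tl³⁺ (isoelectronic, higher Z=82 is smaller); Tl³⁺ < Hg²⁺ (isoelectronic, higher Z=81 is smaller).
Overall: Ge⁴⁺ < Sn⁴⁺ < Pb⁴⁺ < Tl³⁺ < Hg²⁺. Pb⁴⁺ has 2 below it and 2 above. That's 2.

2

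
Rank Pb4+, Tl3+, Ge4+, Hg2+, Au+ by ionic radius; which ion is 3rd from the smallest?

Tl3+

Ge4+: 28 e⁻, Z=32, Pb4+: 78 e⁻, Z=82, Tl3+: 78 e⁻, Z=81, Hg2+: 78 e⁻, Z=80, Au+: 78 e⁻, Z=79. Ge4+ < Pb4+ (same group, 2 shells fewer); Pb4+ < Tl3+ (both 78 e⁻, Z=82>81); Tl3+ < Hg2+ (isoelectronic, higher Z=81 is smaller); Hg2+ < Au+ (both 78 e⁻, Z=80>79).
That gives Ge4+ < Pb4+ < Tl3+ < Hg2+ < Au+. From the smallest end, number 3 is Tl3+.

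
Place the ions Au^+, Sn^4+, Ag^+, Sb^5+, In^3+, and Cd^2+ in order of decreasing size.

Electron counts and nuclear charges: Sb^5+ has 46 e⁻ (Z=51), Sn^4+ has 46 e⁻ (Z=50), In^3+ has 46 e⁻ (Z=49), Cd^2+ has 46 e⁻ (Z=48), Ag^+ has 46 e⁻ (Z=47), Au^+ has 78 e⁻ (Z=79). Sb^5+ < Sn^4+ (isoelectronic, higher Z=51 is smaller); Sn^4+ < In^3+ (isoelectronic, higher Z=50 is smaller); In^3+ < Cd^2+ (isoelectronic, higher Z=49 is smaller); Cd^2+ < Ag^+ (isoelectronic, higher Z=48 is smaller); Ag^+ < Au^+ (same group, 1 shell fewer).

Au^+ > Ag^+ > Cd^2+ > In^3+ > Sn^4+ > Sb^5+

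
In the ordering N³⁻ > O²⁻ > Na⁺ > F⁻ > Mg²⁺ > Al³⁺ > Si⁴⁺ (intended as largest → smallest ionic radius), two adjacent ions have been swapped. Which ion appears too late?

F⁻

Check each adjacent pair. Na⁺ and F⁻ are reversed: Na⁺ and F⁻ share 10 electrons; the higher nuclear charge on Na (Z=11) contracts it more, so Na⁺ < F⁻. No other neighbouring pair contradicts the periodic trends, so F⁻ is the ion listed too late.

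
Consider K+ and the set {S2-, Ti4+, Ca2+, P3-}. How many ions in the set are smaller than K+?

2

These species are isoelectronic with 18 electrons. The only difference is the number of protons: Ti4+ (Z=22), Ca2+ (Z=20), K+ (Z=19), S2- (Z=16), P3- (Z=15). The strongest nuclear pull (Ti4+) gives the smallest ion.
Placing each against K+: smaller — Ti4+, Ca2+; larger — S2-, P3-. That's 2.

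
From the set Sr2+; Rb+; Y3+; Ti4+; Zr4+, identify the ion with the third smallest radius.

Electron counts and nuclear charges: Ti4+ (Z=22, 18 e⁻), Zr4+ (Z=40, 36 e⁻), Y3+ (Z=39, 36 e⁻), Sr2+ (Z=38, 36 e⁻), Rb+ (Z=37, 36 e⁻). Ti4+ < Zr4+ (same group, 1 shell fewer); Zr4+ < Y3+ (both 36 e⁻, Z=40>39); Y3+ < Sr2+ (both 36 e⁻, Z=39>38); Sr2+ < Rb+ (both 36 e⁻, Z=38>37).
So the order is Ti4+ < Zr4+ < Y3+ < Sr2+ < Rb+; the 3rd-smallest ion is Y3+.

Y3+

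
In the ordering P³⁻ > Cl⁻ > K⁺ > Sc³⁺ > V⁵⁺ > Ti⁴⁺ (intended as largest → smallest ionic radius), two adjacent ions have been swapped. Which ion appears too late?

Ti⁴⁺

Scanning neighbour by neighbour, only V⁵⁺/Ti⁴⁺ violates a trend: they are isoelectronic (18 e⁻) and V has more protons than Ti (23 vs 22), making V⁵⁺ smaller. That makes Ti⁴⁺ the one sitting a position late relative to where it belongs.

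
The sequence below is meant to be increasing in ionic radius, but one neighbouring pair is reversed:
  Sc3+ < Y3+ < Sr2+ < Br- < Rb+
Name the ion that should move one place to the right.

The pair Br-, Rb+ is the wrong way round — both have 36 electrons but Z(Rb)=37 > Z(Br)=35, so Rb+ should be the smaller of the two. All other adjacent pairs agree with periodic trends, so Br- is the misplaced ion.

Br-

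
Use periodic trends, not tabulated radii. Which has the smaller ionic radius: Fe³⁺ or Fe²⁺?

Fe³⁺

Same element, different charge: the more highly charged cation has fewer electrons and a greater effective nuclear charge per electron, making Fe³⁺ the smallest.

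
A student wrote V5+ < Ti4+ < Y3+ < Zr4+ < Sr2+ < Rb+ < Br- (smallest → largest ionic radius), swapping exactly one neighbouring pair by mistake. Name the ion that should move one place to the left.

Zr4+

Check each adjacent pair. Y3+ and Zr4+ are reversed: both have 36 electrons but Z(Zr)=40 > Z(Y)=39, so Zr4+ should be the smaller of the two. No other neighbouring pair contradicts the periodic trends, so Zr4+ is the ion listed too late.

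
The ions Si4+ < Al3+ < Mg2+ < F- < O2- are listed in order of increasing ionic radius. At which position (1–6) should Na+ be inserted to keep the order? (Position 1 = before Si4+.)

All of these have 10 electrons (isoelectronic). With the same electron cloud, the ion with the most protons pulls it in tightest. Nuclear charges: Si4+ (Z=14), Al3+ (Z=13), Mg2+ (Z=12), Na+ (Z=11), F- (Z=9), O2- (Z=8). Highest Z is smallest.
Putting Na+ in gives Si4+ < Al3+ < Mg2+ < Na+ < F- < O2-; it lands at slot 4.

4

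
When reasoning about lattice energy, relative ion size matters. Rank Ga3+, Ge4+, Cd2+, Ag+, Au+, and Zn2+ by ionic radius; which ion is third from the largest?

Electron counts and nuclear charges: Ge4+ has 28 e⁻ (Z=32), Ga3+ has 28 e⁻ (Z=31), Zn2+ has 28 e⁻ (Z=30), Cd2+ has 46 e⁻ (Z=48), Ag+ has 46 e⁻ (Z=47), Au+ has 78 e⁻ (Z=79). Ge4+ < Ga3+ (isoelectronic, higher Z=32 is smaller); Ga3+ < Zn2+ (isoelectronic, higher Z=31 is smaller); Zn2+ < Cd2+ (same group, 1 shell fewer); Cd2+ < Ag+ (isoelectronic, higher Z=48 is smaller); Ag+ < Au+ (same group, 1 shell fewer).
So the order is Ge4+ < Ga3+ < Zn2+ < Cd2+ < Ag+ < Au+; the 3rd-largest ion is Cd2+.

Cd2+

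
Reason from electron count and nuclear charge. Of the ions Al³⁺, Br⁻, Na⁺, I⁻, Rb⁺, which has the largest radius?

I⁻

Work out protons and electrons: Al³⁺ (Z=13, 10 e⁻), Na⁺ (Z=11, 10 e⁻), Rb⁺ (Z=37, 36 e⁻), Br⁻ (Z=35, 36 e⁻), I⁻ (Z=53, 54 e⁻). Al³⁺ < Na⁺ (isoelectronic, higher Z=13 is smaller); Na⁺ < Rb⁺ (same group, 2 shells fewer); Rb⁺ < Br⁻ (both 36 e⁻, Z=37>35); Br⁻ < I⁻ (same group, 1 shell fewer).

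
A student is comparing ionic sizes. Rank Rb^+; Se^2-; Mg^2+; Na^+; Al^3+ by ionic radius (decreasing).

Se^2- > Rb^+ > Na^+ > Mg^2+ > Al^3+

Al^3+ has 10 e⁻ (Z=13), Mg^2+ has 10 e⁻ (Z=12), Na^+ has 10 e⁻ (Z=11), Rb^+ has 36 e⁻ (Z=37), Se^2- has 36 e⁻ (Z=34). Al^3+ < Mg^2+ (isoelectronic, higher Z=13 is smaller); Mg^2+ < Na^+ (isoelectronic, higher Z=12 is smaller); Na^+ < Rb^+ (same group, period 3 vs 5); Rb^+ < Se^2- (both 36 e⁻, Z=37>34).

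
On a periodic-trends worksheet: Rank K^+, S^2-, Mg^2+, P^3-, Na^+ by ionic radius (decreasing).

P^3- > S^2- > K^+ > Na^+ > Mg^2+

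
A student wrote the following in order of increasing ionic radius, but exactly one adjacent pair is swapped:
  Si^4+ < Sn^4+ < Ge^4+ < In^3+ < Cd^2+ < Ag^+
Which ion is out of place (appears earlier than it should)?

Sn^4+

Scanning neighbour by neighbour, only Sn^4+/Ge^4+ violates a trend: same group and charge — period 4 sits above period 5, so Ge^4+ is smaller. That makes Sn^4+ the one sitting a position early relative to where it belongs.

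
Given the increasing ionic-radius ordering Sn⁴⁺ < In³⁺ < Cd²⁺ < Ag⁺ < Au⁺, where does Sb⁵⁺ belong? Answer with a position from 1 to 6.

1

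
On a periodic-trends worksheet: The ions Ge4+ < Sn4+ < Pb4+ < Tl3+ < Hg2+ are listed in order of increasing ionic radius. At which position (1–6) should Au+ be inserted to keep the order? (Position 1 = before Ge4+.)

Ge4+ (Z=32, 28 e⁻), Sn4+ (Z=50, 46 e⁻), Pb4+ (Z=82, 78 e⁻), Tl3+ (Z=81, 78 e⁻), Hg2+ (Z=80, 78 e⁻), Au+ (Z=79, 78 e⁻). Ge4+ < Sn4+ (same group, period 4 vs 5); Sn4+ < Pb4+ (same group, period 5 vs 6); Pb4+ < Tl3+ (both 78 e⁻, Z=82>81); Tl3+ < Hg2+ (both 78 e⁻, Z=81>80); Hg2+ < Au+ (isoelectronic, higher Z=80 is smaller).
Putting Au+ in gives Ge4+ < Sn4+ < Pb4+ < Tl3+ < Hg2+ < Au+; it lands at slot 6.

6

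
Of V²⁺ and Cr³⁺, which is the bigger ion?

All of these have 21 electrons (isoelectronic). With the same electron cloud, the ion with the most protons pulls it in tightest. Nuclear charges: Cr³⁺ (Z=24), V²⁺ (Z=23). Highest Z is smallest.

V²⁺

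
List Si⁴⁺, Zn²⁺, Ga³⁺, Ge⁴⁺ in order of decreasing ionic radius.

Zn²⁺ > Ga³⁺ > Ge⁴⁺ > Si⁴⁺

Si⁴⁺ has 10 e⁻ (Z=14), Ge⁴⁺ has 28 e⁻ (Z=32), Ga³⁺ has 28 e⁻ (Z=31), Zn²⁺ has 28 e⁻ (Z=30). Si⁴⁺ < Ge⁴⁺ (same group, 1 shell fewer); Ge⁴⁺ < Ga³⁺ (isoelectronic, higher Z=32 is smaller); Ga³⁺ < Zn²⁺ (isoelectronic, higher Z=31 is smaller).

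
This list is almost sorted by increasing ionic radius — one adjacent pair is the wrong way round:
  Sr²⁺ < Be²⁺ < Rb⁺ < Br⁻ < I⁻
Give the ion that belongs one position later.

The pair Sr²⁺, Be²⁺ is the wrong way round — same group and charge — period 2 sits above period 5, so Be²⁺ is smaller. All other adjacent pairs agree with periodic trends, so Sr²⁺ is the misplaced ion.

Sr²⁺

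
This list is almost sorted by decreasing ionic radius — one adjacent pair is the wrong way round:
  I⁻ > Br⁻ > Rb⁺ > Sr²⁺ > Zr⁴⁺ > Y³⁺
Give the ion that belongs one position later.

The pair Zr⁴⁺, Y³⁺ is the wrong way round — they are isoelectronic (36 e⁻) and Zr has more protons than Y (40 vs 39), making Zr⁴⁺ smaller. All other adjacent pairs agree with periodic trends, so Zr⁴⁺ is the misplaced ion.

Zr⁴⁺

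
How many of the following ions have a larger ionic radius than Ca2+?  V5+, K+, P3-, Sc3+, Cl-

All of these have 18 electrons (isoelectronic). With the same electron cloud, the ion with the most protons pulls it in tightest. Nuclear charges: V5+ (Z=23), Sc3+ (Z=21), Ca2+ (Z=20), K+ (Z=19), Cl- (Z=17), P3- (Z=15). Highest Z is smallest.
Placing each against Ca2+: smaller — V5+, Sc3+; larger — K+, Cl-, P3-. That's 3.

3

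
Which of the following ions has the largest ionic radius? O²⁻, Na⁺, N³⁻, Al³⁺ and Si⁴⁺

N³⁻

Each ion has 10 electrons. The ranking follows nuclear charge in reverse — greater Z gives a smaller radius. Si⁴⁺ (Z=14), Al³⁺ (Z=13), Na⁺ (Z=11), O²⁻ (Z=8), N³⁻ (Z=7).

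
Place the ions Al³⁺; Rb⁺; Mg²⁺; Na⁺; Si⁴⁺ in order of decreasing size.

First list Z and electron count for each: Si⁴⁺: 10 e⁻, Z=14, Al³⁺: 10 e⁻, Z=13, Mg²⁺: 10 e⁻, Z=12, Na⁺: 10 e⁻, Z=11, Rb⁺: 36 e⁻, Z=37. Si⁴⁺ < Al³⁺ (both 10 e⁻, Z=14>13); Al³⁺ < Mg²⁺ (both 10 e⁻, Z=13>12); Mg²⁺ < Na⁺ (both 10 e⁻, Z=12>11); Na⁺ < Rb⁺ (same group, period 3 vs 5).

Rb⁺ > Na⁺ > Mg²⁺ > Al³⁺ > Si⁴⁺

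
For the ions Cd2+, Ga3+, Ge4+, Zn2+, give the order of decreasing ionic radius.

Cd2+ > Zn2+ > Ga3+ > Ge4+

Tabulating Z and e⁻: Ge4+ has 28 e⁻ (Z=32), Ga3+ has 28 e⁻ (Z=31), Zn2+ has 28 e⁻ (Z=30), Cd2+ has 46 e⁻ (Z=48). Ge4+ < Ga3+ (both 28 e⁻, Z=32>31); Ga3+ < Zn2+ (isoelectronic, higher Z=31 is smaller); Zn2+ < Cd2+ (same group, 1 shell fewer).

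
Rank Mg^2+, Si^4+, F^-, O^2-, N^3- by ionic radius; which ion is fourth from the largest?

Mg^2+

Each ion has 10 electrons. The ranking follows nuclear charge in reverse — greater Z gives a smaller radius. Si^4+ (Z=14), Mg^2+ (Z=12), F^- (Z=9), O^2- (Z=8), N^3- (Z=7).
Ordering: Si^4+ < Mg^2+ < F^- < O^2- < N^3-. The fourth largest is Mg^2+.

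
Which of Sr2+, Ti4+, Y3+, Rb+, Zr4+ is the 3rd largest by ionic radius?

Ti4+ (Z=22, 18 e⁻), Zr4+ (Z=40, 36 e⁻), Y3+ (Z=39, 36 e⁻), Sr2+ (Z=38, 36 e⁻), Rb+ (Z=37, 36 e⁻). Ti4+ < Zr4+ (same group, period 4 vs 5); Zr4+ < Y3+ (both 36 e⁻, Z=40>39); Y3+ < Sr2+ (both 36 e⁻, Z=39>38); Sr2+ < Rb+ (isoelectronic, higher Z=38 is smaller).
Ordering: Ti4+ < Zr4+ < Y3+ < Sr2+ < Rb+. The 3rd largest is Y3+.

Y3+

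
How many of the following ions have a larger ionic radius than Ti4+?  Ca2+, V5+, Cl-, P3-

3

These species are isoelectronic with 18 electrons. The only difference is the number of protons: V5+ (Z=23), Ti4+ (Z=22), Ca2+ (Z=20), Cl- (Z=17), P3- (Z=15). The strongest nuclear pull (V5+) gives the smallest ion.
Overall: V5+ < Ti4+ < Ca2+ < Cl- < P3-. Ti4+ has 1 below it and 3 above. That's 3.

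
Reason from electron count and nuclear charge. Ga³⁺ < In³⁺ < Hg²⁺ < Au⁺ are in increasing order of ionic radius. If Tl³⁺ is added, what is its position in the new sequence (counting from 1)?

Work out protons and electrons: Ga³⁺ has 28 e⁻ (Z=31), In³⁺ has 46 e⁻ (Z=49), Tl³⁺ has 78 e⁻ (Z=81), Hg²⁺ has 78 e⁻ (Z=80), Au⁺ has 78 e⁻ (Z=79). Ga³⁺ < In³⁺ (same group, period 4 vs 5); In³⁺ < Tl³⁺ (same group, period 5 vs 6); Tl³⁺ < Hg²⁺ (isoelectronic, higher Z=81 is smaller); Hg²⁺ < Au⁺ (both 78 e⁻, Z=80>79).
Merged order: Ga³⁺ < In³⁺ < Tl³⁺ < Hg²⁺ < Au⁺ — Tl³⁺ is number 3.

3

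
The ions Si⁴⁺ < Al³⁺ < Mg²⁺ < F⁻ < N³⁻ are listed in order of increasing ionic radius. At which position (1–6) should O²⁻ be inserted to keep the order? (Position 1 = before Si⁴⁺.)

5

These species are isoelectronic with 10 electrons. The only difference is the number of protons: Si⁴⁺ (Z=14), Al³⁺ (Z=13), Mg²⁺ (Z=12), F⁻ (Z=9), O²⁻ (Z=8), N³⁻ (Z=7). The strongest nuclear pull (Si⁴⁺) gives the smallest ion.
With O²⁻ included the full order is Si⁴⁺ < Al³⁺ < Mg²⁺ < F⁻ < O²⁻ < N³⁻, so it takes position 5.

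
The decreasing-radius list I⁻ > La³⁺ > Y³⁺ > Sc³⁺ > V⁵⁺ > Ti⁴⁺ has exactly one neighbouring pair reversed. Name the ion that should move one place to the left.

Ti⁴⁺

Check each adjacent pair. V⁵⁺ and Ti⁴⁺ are reversed: both have 18 electrons but Z(V)=23 > Z(Ti)=22, so V⁵⁺ should be the smaller of the two. No other neighbouring pair contradicts the periodic trends, so Ti⁴⁺ is the ion listed too late.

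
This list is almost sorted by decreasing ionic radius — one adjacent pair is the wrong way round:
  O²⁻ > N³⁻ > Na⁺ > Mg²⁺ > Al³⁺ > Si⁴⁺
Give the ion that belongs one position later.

Check each adjacent pair. O²⁻ and N³⁻ are reversed: O²⁻ and N³⁻ share 10 electrons; the higher nuclear charge on O (Z=8) contracts it more, so O²⁻ < N³⁻. No other neighbouring pair contradicts the periodic trends, so O²⁻ is the ion listed too early.

O²⁻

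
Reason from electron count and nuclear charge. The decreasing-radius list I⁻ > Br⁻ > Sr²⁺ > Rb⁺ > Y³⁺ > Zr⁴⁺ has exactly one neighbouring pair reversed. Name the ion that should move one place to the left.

The pair Sr²⁺, Rb⁺ is the wrong way round — Sr²⁺ and Rb⁺ share 36 electrons; the higher nuclear charge on Sr (Z=38) contracts it more, so Sr²⁺ < Rb⁺. All other adjacent pairs agree with periodic trends, so Rb⁺ is the misplaced ion.

Rb⁺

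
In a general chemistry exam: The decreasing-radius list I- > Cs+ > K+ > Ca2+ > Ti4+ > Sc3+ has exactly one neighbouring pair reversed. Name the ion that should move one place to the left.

Sc3+

Scanning neighbour by neighbour, only Ti4+/Sc3+ violates a trend: they are isoelectronic (18 e⁻) and Ti has more protons than Sc (22 vs 21), making Ti4+ smaller. That makes Sc3+ the one sitting a position late relative to where it belongs.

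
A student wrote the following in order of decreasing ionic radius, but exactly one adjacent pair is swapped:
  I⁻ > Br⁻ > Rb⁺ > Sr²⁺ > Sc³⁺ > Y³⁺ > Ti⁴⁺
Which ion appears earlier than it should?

Compare adjacent ions: Sc³⁺ and Y³⁺ are in one column with the same charge; the lighter period-4 ion has one fewer shell and is smaller — yet in this decreasing list Sc³⁺ sits before Y³⁺. Nothing else is reversed, so Sc³⁺ should move one place to the right.

Sc³⁺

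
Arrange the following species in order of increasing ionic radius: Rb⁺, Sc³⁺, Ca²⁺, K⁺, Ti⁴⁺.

Electron counts and nuclear charges: Ti⁴⁺: 18 e⁻, Z=22, Sc³⁺: 18 e⁻, Z=21, Ca²⁺: 18 e⁻, Z=20, K⁺: 18 e⁻, Z=19, Rb⁺: 36 e⁻, Z=37. Ti⁴⁺ < Sc³⁺ (both 18 e⁻, Z=22>21); Sc³⁺ < Ca²⁺ (isoelectronic, higher Z=21 is smaller); Ca²⁺ < K⁺ (isoelectronic, higher Z=20 is smaller); K⁺ < Rb⁺ (same group, 1 shell fewer).

Ti⁴⁺ < Sc³⁺ < Ca²⁺ < K⁺ < Rb⁺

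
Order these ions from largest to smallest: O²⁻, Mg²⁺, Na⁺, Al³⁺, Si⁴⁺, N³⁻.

All of these have 10 electrons (isoelectronic). With the same electron cloud, the ion with the most protons pulls it in tightest. Nuclear charges: Si⁴⁺ (Z=14), Al³⁺ (Z=13), Mg²⁺ (Z=12), Na⁺ (Z=11), O²⁻ (Z=8), N³⁻ (Z=7). Highest Z is smallest.

N³⁻ > O²⁻ > Na⁺ > Mg²⁺ > Al³⁺ > Si⁴⁺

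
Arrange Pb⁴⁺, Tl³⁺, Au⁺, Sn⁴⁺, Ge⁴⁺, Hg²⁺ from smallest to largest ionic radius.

Work out protons and electrons: Ge⁴⁺ has 28 e⁻ (Z=32), Sn⁴⁺ has 46 e⁻ (Z=50), Pb⁴⁺ has 78 e⁻ (Z=82), Tl³⁺ has 78 e⁻ (Z=81), Hg²⁺ has 78 e⁻ (Z=80), Au⁺ has 78 e⁻ (Z=79). Ge⁴⁺ < Sn⁴⁺ (same group, 1 shell fewer); Sn⁴⁺ < Pb⁴⁺ (same group, 1 shell fewer); Pb⁴⁺ < Tl³⁺ (both 78 e⁻, Z=82>81); Tl³⁺ < Hg²⁺ (isoelectronic, higher Z=81 is smaller); Hg²⁺ < Au⁺ (both 78 e⁻, Z=80>79).

Ge⁴⁺ < Sn⁴⁺ < Pb⁴⁺ < Tl³⁺ < Hg²⁺ < Au⁺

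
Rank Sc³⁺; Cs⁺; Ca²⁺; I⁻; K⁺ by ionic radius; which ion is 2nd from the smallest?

Ca²⁺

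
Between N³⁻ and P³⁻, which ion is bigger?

P³⁻

All are in the same group with charge -3. Radius grows down the group as n (the outermost shell) increases.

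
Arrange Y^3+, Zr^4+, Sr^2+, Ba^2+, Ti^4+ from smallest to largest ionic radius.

Ti^4+ < Zr^4+ < Y^3+ < Sr^2+ < Ba^2+

Tabulating Z and e⁻: Ti^4+ has 18 e⁻ (Z=22), Zr^4+ has 36 e⁻ (Z=40), Y^3+ has 36 e⁻ (Z=39), Sr^2+ has 36 e⁻ (Z=38), Ba^2+ has 54 e⁻ (Z=56). Ti^4+ < Zr^4+ (same group, period 4 vs 5); Zr^4+ < Y^3+ (isoelectronic, higher Z=40 is smaller); Y^3+ < Sr^2+ (isoelectronic, higher Z=39 is smaller); Sr^2+ < Ba^2+ (same group, 1 shell fewer).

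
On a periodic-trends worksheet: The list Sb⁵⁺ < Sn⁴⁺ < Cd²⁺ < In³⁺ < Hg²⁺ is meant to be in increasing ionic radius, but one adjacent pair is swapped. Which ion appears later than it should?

In³⁺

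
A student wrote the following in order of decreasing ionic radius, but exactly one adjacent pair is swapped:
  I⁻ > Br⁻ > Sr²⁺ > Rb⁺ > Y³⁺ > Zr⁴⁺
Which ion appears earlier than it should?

Scanning neighbour by neighbour, only Sr²⁺/Rb⁺ violates a trend: they are isoelectronic (36 e⁻) and Sr has more protons than Rb (38 vs 37), making Sr²⁺ smaller. That makes Sr²⁺ the one sitting a position early relative to where it belongs.

Sr²⁺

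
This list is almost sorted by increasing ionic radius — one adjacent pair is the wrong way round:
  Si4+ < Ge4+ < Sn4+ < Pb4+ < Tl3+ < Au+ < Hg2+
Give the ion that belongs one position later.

Au+

The pair Au+, Hg2+ is the wrong way round — both have 78 electrons but Z(Hg)=80 > Z(Au)=79, so Hg2+ should be the smaller of the two. All other adjacent pairs agree with periodic trends, so Au+ is the misplaced ion.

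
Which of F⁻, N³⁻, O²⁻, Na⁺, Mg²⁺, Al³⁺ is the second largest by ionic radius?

These species are isoelectronic with 10 electrons. The only difference is the number of protons: Al³⁺ (Z=13), Mg²⁺ (Z=12), Na⁺ (Z=11), F⁻ (Z=9), O²⁻ (Z=8), N³⁻ (Z=7). The strongest nuclear pull (Al³⁺) gives the smallest ion.
Ordering: Al³⁺ < Mg²⁺ < Na⁺ < F⁻ < O²⁻ < N³⁻. The second largest is O²⁻.

O²⁻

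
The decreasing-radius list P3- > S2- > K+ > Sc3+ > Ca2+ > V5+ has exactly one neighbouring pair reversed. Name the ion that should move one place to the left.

Ca2+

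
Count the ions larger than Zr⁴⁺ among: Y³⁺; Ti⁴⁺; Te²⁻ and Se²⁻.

Work out protons and electrons: Ti⁴⁺: 18 e⁻, Z=22, Zr⁴⁺: 36 e⁻, Z=40, Y³⁺: 36 e⁻, Z=39, Se²⁻: 36 e⁻, Z=34, Te²⁻: 54 e⁻, Z=52. Ti⁴⁺ < Zr⁴⁺ (same group, period 4 vs 5); Zr⁴⁺ < Y³⁺ (both 36 e⁻, Z=40>39); Y³⁺ < Se²⁻ (both 36 e⁻, Z=39>34); Se²⁻ < Te²⁻ (same group, period 4 vs 5).
Ordering all of them (including Zr⁴⁺) by radius gives Ti⁴⁺ < Zr⁴⁺ < Y³⁺ < Se²⁻ < Te²⁻. Count: 3.

3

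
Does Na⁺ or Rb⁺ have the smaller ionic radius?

Na⁺

Same group, same charge. Going down the group adds an extra shell of electrons, so the ion gets larger: Na⁺ is highest in the group and smallest.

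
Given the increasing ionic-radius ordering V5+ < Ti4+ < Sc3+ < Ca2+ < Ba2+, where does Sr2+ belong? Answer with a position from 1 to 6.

5

Electron counts and nuclear charges: V5+ (Z=23, 18 e⁻), Ti4+ (Z=22, 18 e⁻), Sc3+ (Z=21, 18 e⁻), Ca2+ (Z=20, 18 e⁻), Sr2+ (Z=38, 36 e⁻), Ba2+ (Z=56, 54 e⁻). V5+ < Ti4+ (isoelectronic, higher Z=23 is smaller); Ti4+ < Sc3+ (isoelectronic, higher Z=22 is smaller); Sc3+ < Ca2+ (both 18 e⁻, Z=21>20); Ca2+ < Sr2+ (same group, period 4 vs 5); Sr2+ < Ba2+ (same group, period 5 vs 6).
With Sr2+ included the full order is V5+ < Ti4+ < Sc3+ < Ca2+ < Sr2+ < Ba2+, so it takes position 5.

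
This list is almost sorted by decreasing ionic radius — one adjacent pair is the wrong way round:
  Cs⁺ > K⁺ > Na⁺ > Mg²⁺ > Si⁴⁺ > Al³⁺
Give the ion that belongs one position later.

Check each adjacent pair. Si⁴⁺ and Al³⁺ are reversed: both have 10 electrons but Z(Si)=14 > Z(Al)=13, so Si⁴⁺ should be the smaller of the two. No other neighbouring pair contradicts the periodic trends, so Si⁴⁺ is the ion listed too early.

Si⁴⁺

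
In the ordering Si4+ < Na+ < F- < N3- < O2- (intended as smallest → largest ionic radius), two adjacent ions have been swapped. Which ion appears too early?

N3-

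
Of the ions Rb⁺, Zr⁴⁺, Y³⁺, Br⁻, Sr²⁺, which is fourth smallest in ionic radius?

Rb⁺

Each ion has 36 electrons. The ranking follows nuclear charge in reverse — greater Z gives a smaller radius. Zr⁴⁺ (Z=40), Y³⁺ (Z=39), Sr²⁺ (Z=38), Rb⁺ (Z=37), Br⁻ (Z=35).
So the order is Zr⁴⁺ < Y³⁺ < Sr²⁺ < Rb⁺ < Br⁻; the 4th-smallest ion is Rb⁺.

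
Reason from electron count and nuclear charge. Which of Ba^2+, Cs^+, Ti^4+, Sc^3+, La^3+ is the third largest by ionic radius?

La^3+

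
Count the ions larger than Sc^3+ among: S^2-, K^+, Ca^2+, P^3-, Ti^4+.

4

Isoelectronic series (18 e⁻ each). Size is set by nuclear charge: more protons means a smaller ion. Ti^4+ (Z=22), Sc^3+ (Z=21), Ca^2+ (Z=20), K^+ (Z=19), S^2- (Z=16), P^3- (Z=15).
Relative to Sc^3+, the ions that are larger are Ca^2+, K^+, S^2-, P^3-. So 4 are larger.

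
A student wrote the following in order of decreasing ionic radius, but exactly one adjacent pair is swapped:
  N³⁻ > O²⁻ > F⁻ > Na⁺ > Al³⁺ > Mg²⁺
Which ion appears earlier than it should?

Al³⁺

Scanning neighbour by neighbour, only Al³⁺/Mg²⁺ violates a trend: both have 10 electrons but Z(Al)=13 > Z(Mg)=12, so Al³⁺ should be the smaller of the two. That makes Al³⁺ the one sitting a position early relative to where it belongs.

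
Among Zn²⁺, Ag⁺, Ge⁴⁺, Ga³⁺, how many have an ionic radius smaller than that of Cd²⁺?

3

First list Z and electron count for each: Ge⁴⁺ (Z=32, 28 e⁻), Ga³⁺ (Z=31, 28 e⁻), Zn²⁺ (Z=30, 28 e⁻), Cd²⁺ (Z=48, 46 e⁻), Ag⁺ (Z=47, 46 e⁻). Ge⁴⁺ < Ga³⁺ (isoelectronic, higher Z=32 is smaller); Ga³⁺ < Zn²⁺ (isoelectronic, higher Z=31 is smaller); Zn²⁺ < Cd²⁺ (same group, 1 shell fewer); Cd²⁺ < Ag⁺ (isoelectronic, higher Z=48 is smaller).
Placing each against Cd²⁺: smaller — Ge⁴⁺, Ga³⁺, Zn²⁺; larger — Ag⁺. So 3 are smaller.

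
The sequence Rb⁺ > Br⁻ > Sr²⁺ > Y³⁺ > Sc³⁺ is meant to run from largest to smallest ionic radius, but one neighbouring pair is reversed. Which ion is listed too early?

Rb⁺

The pair Rb⁺, Br⁻ is the wrong way round — Rb⁺ and Br⁻ share 36 electrons; the higher nuclear charge on Rb (Z=37) contracts it more, so Rb⁺ < Br⁻. All other adjacent pairs agree with periodic trends, so Rb⁺ is the misplaced ion.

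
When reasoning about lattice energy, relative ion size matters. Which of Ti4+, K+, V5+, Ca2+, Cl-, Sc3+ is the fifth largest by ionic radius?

Ti4+

All of these have 18 electrons (isoelectronic). With the same electron cloud, the ion with the most protons pulls it in tightest. Nuclear charges: V5+ (Z=23), Ti4+ (Z=22), Sc3+ (Z=21), Ca2+ (Z=20), K+ (Z=19), Cl- (Z=17). Highest Z is smallest.
So the order is V5+ < Ti4+ < Sc3+ < Ca2+ < K+ < Cl-; the 5th-largest ion is Ti4+.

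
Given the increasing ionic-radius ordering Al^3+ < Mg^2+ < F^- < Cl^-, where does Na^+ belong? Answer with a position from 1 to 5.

3

Al^3+ (Z=13, 10 e⁻), Mg^2+ (Z=12, 10 e⁻), Na^+ (Z=11, 10 e⁻), F^- (Z=9, 10 e⁻), Cl^- (Z=17, 18 e⁻). Al^3+ < Mg^2+ (isoelectronic, higher Z=13 is smaller); Mg^2+ < Na^+ (both 10 e⁻, Z=12>11); Na^+ < F^- (isoelectronic, higher Z=11 is smaller); F^- < Cl^- (same group, 1 shell fewer).
With Na^+ included the full order is Al^3+ < Mg^2+ < Na^+ < F^- < Cl^-, so it takes position 3.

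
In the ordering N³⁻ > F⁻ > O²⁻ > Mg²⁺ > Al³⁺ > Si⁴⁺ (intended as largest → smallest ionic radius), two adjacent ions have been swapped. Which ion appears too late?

O²⁻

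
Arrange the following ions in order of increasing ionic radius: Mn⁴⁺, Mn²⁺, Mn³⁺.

For a single element, ionic radius drops as positive charge rises — Mn⁴⁺ < Mn²⁺.

Mn⁴⁺ < Mn³⁺ < Mn²⁺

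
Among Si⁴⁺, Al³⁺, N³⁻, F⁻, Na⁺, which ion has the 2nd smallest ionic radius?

These species are isoelectronic with 10 electrons. The only difference is the number of protons: Si⁴⁺ (Z=14), Al³⁺ (Z=13), Na⁺ (Z=11), F⁻ (Z=9), N³⁻ (Z=7). The strongest nuclear pull (Si⁴⁺) gives the smallest ion.
So the order is Si⁴⁺ < Al³⁺ < Na⁺ < F⁻ < N³⁻; the 2nd-smallest ion is Al³⁺.

Al³⁺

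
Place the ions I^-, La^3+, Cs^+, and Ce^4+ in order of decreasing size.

I^- > Cs^+ > La^3+ > Ce^4+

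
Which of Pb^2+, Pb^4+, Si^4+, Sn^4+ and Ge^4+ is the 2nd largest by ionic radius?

Work out protons and electrons: Si^4+ has 10 e⁻ (Z=14), Ge^4+ has 28 e⁻ (Z=32), Sn^4+ has 46 e⁻ (Z=50), Pb^4+ has 78 e⁻ (Z=82), Pb^2+ has 80 e⁻ (Z=82). Si^4+ < Ge^4+ (same group, period 3 vs 4); Ge^4+ < Sn^4+ (same group, period 4 vs 5); Sn^4+ < Pb^4+ (same group, 1 shell fewer); Pb^4+ < Pb^2+ (higher charge on the same element).
Ordering: Si^4+ < Ge^4+ < Sn^4+ < Pb^4+ < Pb^2+. The 2nd largest is Pb^4+.

Pb^4+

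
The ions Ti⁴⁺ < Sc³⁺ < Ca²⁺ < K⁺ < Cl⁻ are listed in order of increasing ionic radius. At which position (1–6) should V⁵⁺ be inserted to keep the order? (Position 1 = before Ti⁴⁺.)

1

These species are isoelectronic with 18 electrons. The only difference is the number of protons: V⁵⁺ (Z=23), Ti⁴⁺ (Z=22), Sc³⁺ (Z=21), Ca²⁺ (Z=20), K⁺ (Z=19), Cl⁻ (Z=17). The strongest nuclear pull (V⁵⁺) gives the smallest ion.
Putting V⁵⁺ in gives V⁵⁺ < Ti⁴⁺ < Sc³⁺ < Ca²⁺ < K⁺ < Cl⁻; it lands at slot 1.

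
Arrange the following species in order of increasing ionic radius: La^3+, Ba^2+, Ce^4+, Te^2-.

These species are isoelectronic with 54 electrons. The only difference is the number of protons: Ce^4+ (Z=58), La^3+ (Z=57), Ba^2+ (Z=56), Te^2- (Z=52). The strongest nuclear pull (Ce^4+) gives the smallest ion.

Ce^4+ < La^3+ < Ba^2+ < Te^2-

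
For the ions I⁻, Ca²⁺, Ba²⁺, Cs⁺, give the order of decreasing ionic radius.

I⁻ > Cs⁺ > Ba²⁺ > Ca²⁺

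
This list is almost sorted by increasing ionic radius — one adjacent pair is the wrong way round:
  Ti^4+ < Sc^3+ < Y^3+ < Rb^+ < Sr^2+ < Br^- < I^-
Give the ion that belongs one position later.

Check each adjacent pair. Rb^+ and Sr^2+ are reversed: they are isoelectronic (36 e⁻) and Sr has more protons than Rb (38 vs 37), making Sr^2+ smaller. No other neighbouring pair contradicts the periodic trends, so Rb^+ is the ion listed too early.

Rb^+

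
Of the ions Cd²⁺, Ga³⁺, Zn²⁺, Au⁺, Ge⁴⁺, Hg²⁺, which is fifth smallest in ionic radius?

Hg²⁺

Work out protons and electrons: Ge⁴⁺ has 28 e⁻ (Z=32), Ga³⁺ has 28 e⁻ (Z=31), Zn²⁺ has 28 e⁻ (Z=30), Cd²⁺ has 46 e⁻ (Z=48), Hg²⁺ has 78 e⁻ (Z=80), Au⁺ has 78 e⁻ (Z=79). Ge⁴⁺ < Ga³⁺ (both 28 e⁻, Z=32>31); Ga³⁺ < Zn²⁺ (both 28 e⁻, Z=31>30); Zn²⁺ < Cd²⁺ (same group, period 4 vs 5); Cd²⁺ < Hg²⁺ (same group, 1 shell fewer); Hg²⁺ < Au⁺ (both 78 e⁻, Z=80>79).
Ordering: Ge⁴⁺ < Ga³⁺ < Zn²⁺ < Cd²⁺ < Hg²⁺ < Au⁺. The fifth smallest is Hg²⁺.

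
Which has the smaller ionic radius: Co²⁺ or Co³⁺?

Co³⁺

For a single element, ionic radius drops as positive charge rises — Co³⁺ < Co²⁺.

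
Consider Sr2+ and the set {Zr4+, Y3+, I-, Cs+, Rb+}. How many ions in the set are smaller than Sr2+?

2

Tabulating Z and e⁻: Zr4+: 36 e⁻, Z=40, Y3+: 36 e⁻, Z=39, Sr2+: 36 e⁻, Z=38, Rb+: 36 e⁻, Z=37, Cs+: 54 e⁻, Z=55, I-: 54 e⁻, Z=53. Zr4+ < Y3+ (isoelectronic, higher Z=40 is smaller); Y3+ < Sr2+ (isoelectronic, higher Z=39 is smaller); Sr2+ < Rb+ (isoelectronic, higher Z=38 is smaller); Rb+ < Cs+ (same group, 1 shell fewer); Cs+ < I- (isoelectronic, higher Z=55 is smaller).
Ordering all of them (including Sr2+) by radius gives Zr4+ < Y3+ < Sr2+ < Rb+ < Cs+ < I-. So 2 are smaller.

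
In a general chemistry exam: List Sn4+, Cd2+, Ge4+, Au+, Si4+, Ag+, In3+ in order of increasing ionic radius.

Electron counts and nuclear charges: Si4+ (Z=14, 10 e⁻), Ge4+ (Z=32, 28 e⁻), Sn4+ (Z=50, 46 e⁻), In3+ (Z=49, 46 e⁻), Cd2+ (Z=48, 46 e⁻), Ag+ (Z=47, 46 e⁻), Au+ (Z=79, 78 e⁻). Si4+ < Ge4+ (same group, period 3 vs 4); Ge4+ < Sn4+ (same group, 1 shell fewer); Sn4+ < In3+ (both 46 e⁻, Z=50>49); In3+ < Cd2+ (isoelectronic, higher Z=49 is smaller); Cd2+ < Ag+ (both 46 e⁻, Z=48>47); Ag+ < Au+ (same group, period 5 vs 6).

Si4+ < Ge4+ < Sn4+ < In3+ < Cd2+ < Ag+ < Au+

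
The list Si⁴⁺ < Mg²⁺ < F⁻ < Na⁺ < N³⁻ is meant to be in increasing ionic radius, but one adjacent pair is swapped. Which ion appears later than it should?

Na⁺

Scanning neighbour by neighbour, only F⁻/Na⁺ violates a trend: they are isoelectronic (10 e⁻) and Na has more protons than F (11 vs 9), making Na⁺ smaller. That makes Na⁺ the one sitting a position late relative to where it belongs.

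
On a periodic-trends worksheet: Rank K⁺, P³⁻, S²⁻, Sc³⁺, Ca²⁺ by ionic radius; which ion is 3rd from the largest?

Each ion has 18 electrons. The ranking follows nuclear charge in reverse — greater Z gives a smaller radius. Sc³⁺ (Z=21), Ca²⁺ (Z=20), K⁺ (Z=19), S²⁻ (Z=16), P³⁻ (Z=15).
So the order is Sc³⁺ < Ca²⁺ < K⁺ < S²⁻ < P³⁻; the 3rd-largest ion is K⁺.

K⁺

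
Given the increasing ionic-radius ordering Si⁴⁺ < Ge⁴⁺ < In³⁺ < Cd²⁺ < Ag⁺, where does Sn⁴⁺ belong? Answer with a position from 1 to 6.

3

Tabulating Z and e⁻: Si⁴⁺ has 10 e⁻ (Z=14), Ge⁴⁺ has 28 e⁻ (Z=32), Sn⁴⁺ has 46 e⁻ (Z=50), In³⁺ has 46 e⁻ (Z=49), Cd²⁺ has 46 e⁻ (Z=48), Ag⁺ has 46 e⁻ (Z=47). Si⁴⁺ < Ge⁴⁺ (same group, 1 shell fewer); Ge⁴⁺ < Sn⁴⁺ (same group, period 4 vs 5); Sn⁴⁺ < In³⁺ (both 46 e⁻, Z=50>49); In³⁺ < Cd²⁺ (isoelectronic, higher Z=49 is smaller); Cd²⁺ < Ag⁺ (isoelectronic, higher Z=48 is smaller).
The complete sequence is Si⁴⁺ < Ge⁴⁺ < Sn⁴⁺ < In³⁺ < Cd²⁺ < Ag⁺. Sn⁴⁺ sits at position 3.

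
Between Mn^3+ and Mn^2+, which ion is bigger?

These are all Mn ions. Removing more electrons (higher positive charge) pulls the remaining electrons in closer, so Mn^3+ is smallest and Mn^2+ is largest.

Mn^2+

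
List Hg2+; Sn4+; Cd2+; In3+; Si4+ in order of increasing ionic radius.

Electron counts and nuclear charges: Si4+ (Z=14, 10 e⁻), Sn4+ (Z=50, 46 e⁻), In3+ (Z=49, 46 e⁻), Cd2+ (Z=48, 46 e⁻), Hg2+ (Z=80, 78 e⁻). Si4+ < Sn4+ (same group, period 3 vs 5); Sn4+ < In3+ (both 46 e⁻, Z=50>49); In3+ < Cd2+ (isoelectronic, higher Z=49 is smaller); Cd2+ < Hg2+ (same group, period 5 vs 6).

Si4+ < Sn4+ < In3+ < Cd2+ < Hg2+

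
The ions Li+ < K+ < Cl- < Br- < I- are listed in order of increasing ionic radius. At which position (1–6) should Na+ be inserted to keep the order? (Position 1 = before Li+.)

2

Li+ has 2 e⁻ (Z=3), Na+ has 10 e⁻ (Z=11), K+ has 18 e⁻ (Z=19), Cl- has 18 e⁻ (Z=17), Br- has 36 e⁻ (Z=35), I- has 54 e⁻ (Z=53). Li+ < Na+ (same group, 1 shell fewer); Na+ < K+ (same group, period 3 vs 4); K+ < Cl- (isoelectronic, higher Z=19 is smaller); Cl- < Br- (same group, 1 shell fewer); Br- < I- (same group, 1 shell fewer).
Merged order: Li+ < Na+ < K+ < Cl- < Br- < I- — Na+ is number 2.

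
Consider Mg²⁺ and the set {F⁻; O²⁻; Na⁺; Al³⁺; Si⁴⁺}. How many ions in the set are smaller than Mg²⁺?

2

These species are isoelectronic with 10 electrons. The only difference is the number of protons: Si⁴⁺ (Z=14), Al³⁺ (Z=13), Mg²⁺ (Z=12), Na⁺ (Z=11), F⁻ (Z=9), O²⁻ (Z=8). The strongest nuclear pull (Si⁴⁺) gives the smallest ion.
Placing each against Mg²⁺: smaller — Si⁴⁺, Al³⁺; larger — Na⁺, F⁻, O²⁻. So 2 are smaller.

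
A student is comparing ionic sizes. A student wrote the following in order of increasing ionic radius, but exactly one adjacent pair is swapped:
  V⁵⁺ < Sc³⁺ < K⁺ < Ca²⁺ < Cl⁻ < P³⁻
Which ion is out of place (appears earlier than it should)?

The pair K⁺, Ca²⁺ is the wrong way round — Ca²⁺ and K⁺ share 18 electrons; the higher nuclear charge on Ca (Z=20) contracts it more, so Ca²⁺ < K⁺. All other adjacent pairs agree with periodic trends, so K⁺ is the misplaced ion.

K⁺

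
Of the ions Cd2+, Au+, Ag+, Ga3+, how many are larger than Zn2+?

3

Ga3+: 28 e⁻, Z=31, Zn2+: 28 e⁻, Z=30, Cd2+: 46 e⁻, Z=48, Ag+: 46 e⁻, Z=47, Au+: 78 e⁻, Z=79. Ga3+ < Zn2+ (both 28 e⁻, Z=31>30); Zn2+ < Cd2+ (same group, 1 shell fewer); Cd2+ < Ag+ (both 46 e⁻, Z=48>47); Ag+ < Au+ (same group, period 5 vs 6).
Relative to Zn2+, the ions that are larger are Cd2+, Ag+, Au+. So 3 are larger.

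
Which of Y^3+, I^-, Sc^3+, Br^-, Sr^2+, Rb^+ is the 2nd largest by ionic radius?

Work out protons and electrons: Sc^3+: 18 e⁻, Z=21, Y^3+: 36 e⁻, Z=39, Sr^2+: 36 e⁻, Z=38, Rb^+: 36 e⁻, Z=37, Br^-: 36 e⁻, Z=35, I^-: 54 e⁻, Z=53. Sc^3+ < Y^3+ (same group, period 4 vs 5); Y^3+ < Sr^2+ (both 36 e⁻, Z=39>38); Sr^2+ < Rb^+ (isoelectronic, higher Z=38 is smaller); Rb^+ < Br^- (both 36 e⁻, Z=37>35); Br^- < I^- (same group, 1 shell fewer).
Ordering: Sc^3+ < Y^3+ < Sr^2+ < Rb^+ < Br^- < I^-. The 2nd largest is Br^-.

Br^-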